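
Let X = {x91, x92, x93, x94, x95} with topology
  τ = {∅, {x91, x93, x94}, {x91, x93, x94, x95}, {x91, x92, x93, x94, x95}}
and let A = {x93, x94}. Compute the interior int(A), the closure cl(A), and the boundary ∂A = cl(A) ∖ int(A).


int(A) = ∅, cl(A) = {x91, x92, x93, x94, x95}, ∂A = {x91, x92, x93, x94, x95}.

Closed sets in (X, τ) are complements of opens:
  closed(X, τ) = {∅, {x92}, {x92, x95}, {x91, x92, x93, x94, x95}}.
int(A) = ⋃ {U ∈ τ : U ⊆ A}. Opens contained in A: ∅.
Taking the union of these: int(A) = ∅.
cl(A) = ⋂ {C closed : A ⊆ C}. Closed sets containing A: {x91, x92, x93, x94, x95}.
Intersecting these: cl(A) = {x91, x92, x93, x94, x95}.
∂A = cl(A) ∖ int(A) = {x91, x92, x93, x94, x95} ∖ ∅ = {x91, x92, x93, x94, x95}.


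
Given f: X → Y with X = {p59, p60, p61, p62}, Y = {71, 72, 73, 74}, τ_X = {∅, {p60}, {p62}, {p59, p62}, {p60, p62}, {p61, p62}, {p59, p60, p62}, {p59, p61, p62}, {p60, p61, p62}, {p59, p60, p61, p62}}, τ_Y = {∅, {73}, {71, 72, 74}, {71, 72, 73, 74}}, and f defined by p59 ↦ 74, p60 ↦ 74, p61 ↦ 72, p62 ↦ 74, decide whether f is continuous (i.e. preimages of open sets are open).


f IS continuous.

Compute f^{-1}(U) for each U ∈ τ_Y:
  U = ∅: f^{-1}(U) = ∅ ∈ τ_X ✓.
  U = {73}: f^{-1}(U) = ∅ ∈ τ_X ✓.
  U = {71, 72, 74}: f^{-1}(U) = {p59, p60, p61, p62} ∈ τ_X ✓.
  U = {71, 72, 73, 74}: f^{-1}(U) = {p59, p60, p61, p62} ∈ τ_X ✓.
Every preimage lies in τ_X, so f IS continuous.


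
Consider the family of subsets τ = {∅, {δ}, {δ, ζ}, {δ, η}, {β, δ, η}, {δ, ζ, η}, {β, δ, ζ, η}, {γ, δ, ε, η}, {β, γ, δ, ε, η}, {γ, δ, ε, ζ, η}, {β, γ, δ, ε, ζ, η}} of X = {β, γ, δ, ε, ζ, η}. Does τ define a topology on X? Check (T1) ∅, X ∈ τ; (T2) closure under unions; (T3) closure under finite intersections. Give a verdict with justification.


τ IS a topology on X.

Axiom (T1): ∅ ∈ τ? Yes; X ∈ τ? Yes.
Axiom (T2/T3): check pairwise unions and intersections of members of τ.
All pairwise intersections and unions checked — each lies in τ. Therefore τ satisfies (T1), (T2), (T3): it IS a topology on X.


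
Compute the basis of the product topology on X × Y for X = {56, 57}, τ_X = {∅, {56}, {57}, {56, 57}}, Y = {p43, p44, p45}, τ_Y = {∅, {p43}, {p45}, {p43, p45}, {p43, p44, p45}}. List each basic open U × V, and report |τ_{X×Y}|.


Basis B = {∅ × ∅, {56} × {p43}, {56} × {p45}, {57} × {p43}, {57} × {p45}, {56} × {p43, p45}, {56, 57} × {p43}, {56, 57} × {p45}, {57} × {p43, p45}, {56} × {p43, p44, p45}, {57} × {p43, p44, p45}, {56, 57} × {p43, p45}, {56, 57} × {p43, p44, p45}}; |τ_{X×Y}| = 25.

Enumerate products U × V with U ∈ τ_X, V ∈ τ_Y (deduplicated):
  ∅ × ∅ = {} (∅)
  {56} × {p43} = {(56,p43)}
  {56} × {p45} = {(56,p45)}
  {57} × {p43} = {(57,p43)}
  {57} × {p45} = {(57,p45)}
  {56} × {p43, p45} = {(56,p43), (56,p45)}
  {56, 57} × {p43} = {(56,p43), (57,p43)}
  {56, 57} × {p45} = {(56,p45), (57,p45)}
  {57} × {p43, p45} = {(57,p43), (57,p45)}
  {56} × {p43, p44, p45} = {(56,p43), (56,p44), (56,p45)}
  {57} × {p43, p44, p45} = {(57,p43), (57,p44), (57,p45)}
  {56, 57} × {p43, p45} = {(56,p43), (56,p45), (57,p43), (57,p45)}
  {56, 57} × {p43, p44, p45} = {(56,p43), (56,p44), (56,p45), (57,p43), (57,p44), (57,p45)}
These 13 distinct sets form the basis B.
Close under arbitrary unions to get τ_{X×Y}; counting gives |τ_{X×Y}| = 25.


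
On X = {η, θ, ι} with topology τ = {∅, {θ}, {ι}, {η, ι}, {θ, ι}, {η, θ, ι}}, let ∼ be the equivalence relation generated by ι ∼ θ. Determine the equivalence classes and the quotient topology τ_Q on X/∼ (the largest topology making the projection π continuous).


X/∼ = {[η], [θ=ι]}; |τ_Q| = 3.

Equivalence classes: [η], [θ=ι].
Quotient map π: X → X/∼ sends η ↦ [η], θ ↦ [θ=ι], ι ↦ [θ=ι].
For each subset V ⊆ X/∼, compute π^{-1}(V) ⊆ X and check whether π^{-1}(V) ∈ τ. V is open in τ_Q iff π^{-1}(V) ∈ τ.
  V = {}: π^{-1}(V) = ∅ ∈ τ ✓.
  V = {[η]}: π^{-1}(V) = {η} ∉ τ ✗.
  V = {[θ=ι]}: π^{-1}(V) = {θ, ι} ∈ τ ✓.
  V = {[η], [θ=ι]}: π^{-1}(V) = {η, θ, ι} ∈ τ ✓.
Open sets in the quotient: τ_Q = {{}, {[θ=ι]}, {[η], [θ=ι]}} (3 elements).


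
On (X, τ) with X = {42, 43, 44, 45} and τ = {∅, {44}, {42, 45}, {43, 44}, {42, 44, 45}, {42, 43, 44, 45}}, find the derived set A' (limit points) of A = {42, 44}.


A' = {43, 45}

For each x ∈ X, list the open sets U ∈ τ with x ∈ U, then check whether U ∩ (A ∖ {x}) ≠ ∅ for every such U.
  x = 42: open {42, 45} ∋ x has {42, 45} ∩ (A ∖ {42}) = ∅, so x is NOT a limit point.
  x = 43: opens ∋ x are {43, 44}, {42, 43, 44, 45}; each meets A ∖ {43}, so x IS a limit point.
  x = 44: open {44} ∋ x has {44} ∩ (A ∖ {44}) = ∅, so x is NOT a limit point.
  x = 45: opens ∋ x are {42, 45}, {42, 44, 45}, {42, 43, 44, 45}; each meets A ∖ {45}, so x IS a limit point.
Collecting: A' = {43, 45}.


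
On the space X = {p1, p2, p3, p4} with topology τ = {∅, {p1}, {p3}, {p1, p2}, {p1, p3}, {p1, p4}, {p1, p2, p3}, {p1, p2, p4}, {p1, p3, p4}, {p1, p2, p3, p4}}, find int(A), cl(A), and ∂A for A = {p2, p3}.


int(A) = {p3}, cl(A) = {p2, p3}, ∂A = {p2}.

Closed sets in (X, τ) are complements of opens:
  closed(X, τ) = {∅, {p2}, {p3}, {p4}, {p2, p3}, {p2, p4}, {p3, p4}, {p1, p2, p4}, {p2, p3, p4}, {p1, p2, p3, p4}}.
int(A) = ⋃ {U ∈ τ : U ⊆ A}. Opens contained in A: ∅, {p3}.
Taking the union of these: int(A) = {p3}.
cl(A) = ⋂ {C closed : A ⊆ C}. Closed sets containing A: {p2, p3}, {p2, p3, p4}, {p1, p2, p3, p4}.
Intersecting these: cl(A) = {p2, p3}.
∂A = cl(A) ∖ int(A) = {p2, p3} ∖ {p3} = {p2}.


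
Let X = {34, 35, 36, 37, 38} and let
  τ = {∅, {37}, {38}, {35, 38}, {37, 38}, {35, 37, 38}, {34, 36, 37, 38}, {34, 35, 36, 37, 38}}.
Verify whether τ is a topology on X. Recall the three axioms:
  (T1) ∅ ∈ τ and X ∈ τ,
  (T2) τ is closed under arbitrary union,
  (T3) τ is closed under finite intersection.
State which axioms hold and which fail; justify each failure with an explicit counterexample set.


τ IS a topology on X.

Axiom (T1): ∅ ∈ τ? Yes; X ∈ τ? Yes.
Axiom (T2/T3): check pairwise unions and intersections of members of τ.
All pairwise intersections and unions checked — each lies in τ. Therefore τ satisfies (T1), (T2), (T3): it IS a topology on X.


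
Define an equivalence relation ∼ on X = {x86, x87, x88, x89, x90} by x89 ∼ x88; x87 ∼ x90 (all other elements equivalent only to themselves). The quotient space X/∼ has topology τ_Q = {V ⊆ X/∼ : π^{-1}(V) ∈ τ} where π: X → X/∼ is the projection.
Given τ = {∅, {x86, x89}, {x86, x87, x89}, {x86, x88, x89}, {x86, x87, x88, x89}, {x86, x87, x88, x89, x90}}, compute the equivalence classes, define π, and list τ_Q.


X/∼ = {[x86], [x87=x90], [x88=x89]}; |τ_Q| = 3.

Equivalence classes: [x86], [x87=x90], [x88=x89].
Quotient map π: X → X/∼ sends x86 ↦ [x86], x87 ↦ [x87=x90], x88 ↦ [x88=x89], x89 ↦ [x88=x89], x90 ↦ [x87=x90].
For each subset V ⊆ X/∼, compute π^{-1}(V) ⊆ X and check whether π^{-1}(V) ∈ τ. V is open in τ_Q iff π^{-1}(V) ∈ τ.
  V = {}: π^{-1}(V) = ∅ ∈ τ ✓.
  V = {[x86]}: π^{-1}(V) = {x86} ∉ τ ✗.
  V = {[x87=x90]}: π^{-1}(V) = {x87, x90} ∉ τ ✗.
  V = {[x86], [x87=x90]}: π^{-1}(V) = {x86, x87, x90} ∉ τ ✗.
  V = {[x88=x89]}: π^{-1}(V) = {x88, x89} ∉ τ ✗.
  V = {[x86], [x88=x89]}: π^{-1}(V) = {x86, x88, x89} ∈ τ ✓.
  V = {[x87=x90], [x88=x89]}: π^{-1}(V) = {x87, x88, x89, x90} ∉ τ ✗.
  V = {[x86], [x87=x90], [x88=x89]}: π^{-1}(V) = {x86, x87, x88, x89, x90} ∈ τ ✓.
Open sets in the quotient: τ_Q = {{}, {[x86], [x88=x89]}, {[x86], [x87=x90], [x88=x89]}} (3 elements).


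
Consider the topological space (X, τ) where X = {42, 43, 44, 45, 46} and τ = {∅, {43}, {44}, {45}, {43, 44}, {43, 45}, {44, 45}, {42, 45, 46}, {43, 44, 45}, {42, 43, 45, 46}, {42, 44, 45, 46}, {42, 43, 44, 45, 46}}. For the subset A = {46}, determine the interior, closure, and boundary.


int(A) = ∅, cl(A) = {42, 46}, ∂A = {42, 46}.

Closed sets in (X, τ) are complements of opens:
  closed(X, τ) = {∅, {43}, {44}, {42, 46}, {43, 44}, {42, 43, 46}, {42, 44, 46}, {42, 45, 46}, {42, 43, 44, 46}, {42, 43, 45, 46}, {42, 44, 45, 46}, {42, 43, 44, 45, 46}}.
int(A) = ⋃ {U ∈ τ : U ⊆ A}. Opens contained in A: ∅.
Taking the union of these: int(A) = ∅.
cl(A) = ⋂ {C closed : A ⊆ C}. Closed sets containing A: {42, 46}, {42, 43, 46}, {42, 44, 46}, {42, 45, 46}, {42, 43, 44, 46}, {42, 43, 45, 46}, {42, 44, 45, 46}, {42, 43, 44, 45, 46}.
Intersecting these: cl(A) = {42, 46}.
∂A = cl(A) ∖ int(A) = {42, 46} ∖ ∅ = {42, 46}.


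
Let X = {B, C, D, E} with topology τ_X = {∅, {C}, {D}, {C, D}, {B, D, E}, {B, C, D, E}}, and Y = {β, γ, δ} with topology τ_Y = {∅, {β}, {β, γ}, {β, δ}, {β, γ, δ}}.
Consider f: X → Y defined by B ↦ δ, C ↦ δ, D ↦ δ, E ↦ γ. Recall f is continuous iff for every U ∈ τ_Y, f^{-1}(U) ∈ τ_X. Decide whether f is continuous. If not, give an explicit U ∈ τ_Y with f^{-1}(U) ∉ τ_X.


f is NOT continuous.

Compute f^{-1}(U) for each U ∈ τ_Y:
  U = ∅: f^{-1}(U) = ∅ ∈ τ_X ✓.
  U = {β}: f^{-1}(U) = ∅ ∈ τ_X ✓.
  U = {β, γ}: f^{-1}(U) = {E} ∉ τ_X ✗.
  U = {β, δ}: f^{-1}(U) = {B, C, D} ∉ τ_X ✗.
  U = {β, γ, δ}: f^{-1}(U) = {B, C, D, E} ∈ τ_X ✓.
Found U = {β, γ} with f^{-1}(U) = {E} not in τ_X. Therefore f is NOT continuous.


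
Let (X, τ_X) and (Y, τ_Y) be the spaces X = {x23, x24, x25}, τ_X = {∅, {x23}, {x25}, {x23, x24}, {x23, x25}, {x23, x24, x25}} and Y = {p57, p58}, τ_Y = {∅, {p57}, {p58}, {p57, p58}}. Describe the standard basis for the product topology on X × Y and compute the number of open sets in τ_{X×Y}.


Basis B = {∅ × ∅, {x23} × {p57}, {x23} × {p58}, {x25} × {p57}, {x25} × {p58}, {x23} × {p57, p58}, {x23, x24} × {p57}, {x23, x25} × {p57}, {x23, x24} × {p58}, {x23, x25} × {p58}, {x25} × {p57, p58}, {x23, x24, x25} × {p57}, {x23, x24, x25} × {p58}, {x23, x24} × {p57, p58}, {x23, x25} × {p57, p58}, {x23, x24, x25} × {p57, p58}}; |τ_{X×Y}| = 36.

Enumerate products U × V with U ∈ τ_X, V ∈ τ_Y (deduplicated):
  ∅ × ∅ = {} (∅)
  {x23} × {p57} = {(x23,p57)}
  {x23} × {p58} = {(x23,p58)}
  {x25} × {p57} = {(x25,p57)}
  {x25} × {p58} = {(x25,p58)}
  {x23} × {p57, p58} = {(x23,p57), (x23,p58)}
  {x23, x24} × {p57} = {(x23,p57), (x24,p57)}
  {x23, x25} × {p57} = {(x23,p57), (x25,p57)}
  {x23, x24} × {p58} = {(x23,p58), (x24,p58)}
  {x23, x25} × {p58} = {(x23,p58), (x25,p58)}
  {x25} × {p57, p58} = {(x25,p57), (x25,p58)}
  {x23, x24, x25} × {p57} = {(x23,p57), (x24,p57), (x25,p57)}
  {x23, x24, x25} × {p58} = {(x23,p58), (x24,p58), (x25,p58)}
  {x23, x24} × {p57, p58} = {(x23,p57), (x23,p58), (x24,p57), (x24,p58)}
  {x23, x25} × {p57, p58} = {(x23,p57), (x23,p58), (x25,p57), (x25,p58)}
  {x23, x24, x25} × {p57, p58} = {(x23,p57), (x23,p58), (x24,p57), (x24,p58), (x25,p57), (x25,p58)}
These 16 distinct sets form the basis B.
Close under arbitrary unions to get τ_{X×Y}; counting gives |τ_{X×Y}| = 36.


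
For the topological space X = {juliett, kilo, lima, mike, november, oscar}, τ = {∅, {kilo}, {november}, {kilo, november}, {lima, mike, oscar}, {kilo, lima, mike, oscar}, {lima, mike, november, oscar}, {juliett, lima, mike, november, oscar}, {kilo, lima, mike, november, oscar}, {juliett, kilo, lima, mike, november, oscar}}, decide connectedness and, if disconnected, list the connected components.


(X, τ) is disconnected; components = [{kilo}, {juliett, lima, mike, november, oscar}].

Find clopen sets (U ∈ τ with X ∖ U ∈ τ):
  U = ∅, X ∖ U = {juliett, kilo, lima, mike, november, oscar} — both open, so U is clopen.
  U = {kilo}, X ∖ U = {juliett, lima, mike, november, oscar} — both open, so U is clopen.
  U = {juliett, lima, mike, november, oscar}, X ∖ U = {kilo} — both open, so U is clopen.
  U = {juliett, kilo, lima, mike, november, oscar}, X ∖ U = ∅ — both open, so U is clopen.
Nontrivial clopen(s) exist: e.g. {kilo}. So (X, τ) is disconnected.
Compute connected components by grouping points that agree on all clopens:
  component: {kilo}
  component: {juliett, lima, mike, november, oscar}


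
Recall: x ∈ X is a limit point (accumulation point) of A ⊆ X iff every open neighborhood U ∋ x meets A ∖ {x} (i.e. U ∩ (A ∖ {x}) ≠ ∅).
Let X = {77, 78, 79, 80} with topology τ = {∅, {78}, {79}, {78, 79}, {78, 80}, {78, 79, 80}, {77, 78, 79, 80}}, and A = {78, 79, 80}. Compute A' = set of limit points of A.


A' = {77, 80}

For each x ∈ X, list the open sets U ∈ τ with x ∈ U, then check whether U ∩ (A ∖ {x}) ≠ ∅ for every such U.
  x = 77: opens ∋ x are {77, 78, 79, 80}; each meets A ∖ {77}, so x IS a limit point.
  x = 78: open {78} ∋ x has {78} ∩ (A ∖ {78}) = ∅, so x is NOT a limit point.
  x = 79: open {79} ∋ x has {79} ∩ (A ∖ {79}) = ∅, so x is NOT a limit point.
  x = 80: opens ∋ x are {78, 80}, {78, 79, 80}, {77, 78, 79, 80}; each meets A ∖ {80}, so x IS a limit point.
Collecting: A' = {77, 80}.


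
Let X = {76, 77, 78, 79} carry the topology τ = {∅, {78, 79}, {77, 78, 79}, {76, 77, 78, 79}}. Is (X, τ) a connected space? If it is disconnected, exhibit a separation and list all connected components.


(X, τ) is connected.

Find clopen sets (U ∈ τ with X ∖ U ∈ τ):
  U = ∅, X ∖ U = {76, 77, 78, 79} — both open, so U is clopen.
  U = {76, 77, 78, 79}, X ∖ U = ∅ — both open, so U is clopen.
Only trivial clopens (∅ and X) exist, so (X, τ) is connected.
Compute connected components by grouping points that agree on all clopens:
  component: {76, 77, 78, 79}


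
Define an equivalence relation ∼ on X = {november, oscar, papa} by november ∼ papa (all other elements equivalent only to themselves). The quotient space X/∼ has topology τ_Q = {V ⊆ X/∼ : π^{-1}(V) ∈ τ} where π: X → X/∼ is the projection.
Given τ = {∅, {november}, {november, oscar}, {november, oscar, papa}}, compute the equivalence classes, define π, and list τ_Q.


X/∼ = {[november=papa], [oscar]}; |τ_Q| = 2.

Equivalence classes: [november=papa], [oscar].
Quotient map π: X → X/∼ sends november ↦ [november=papa], oscar ↦ [oscar], papa ↦ [november=papa].
For each subset V ⊆ X/∼, compute π^{-1}(V) ⊆ X and check whether π^{-1}(V) ∈ τ. V is open in τ_Q iff π^{-1}(V) ∈ τ.
  V = {}: π^{-1}(V) = ∅ ∈ τ ✓.
  V = {[november=papa]}: π^{-1}(V) = {november, papa} ∉ τ ✗.
  V = {[oscar]}: π^{-1}(V) = {oscar} ∉ τ ✗.
  V = {[november=papa], [oscar]}: π^{-1}(V) = {november, oscar, papa} ∈ τ ✓.
Open sets in the quotient: τ_Q = {{}, {[november=papa], [oscar]}} (2 elements).


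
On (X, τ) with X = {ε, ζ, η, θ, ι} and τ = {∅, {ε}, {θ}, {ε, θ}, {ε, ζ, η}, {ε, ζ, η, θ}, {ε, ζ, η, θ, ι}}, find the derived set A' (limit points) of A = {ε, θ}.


A' = {ζ, η, ι}

For each x ∈ X, list the open sets U ∈ τ with x ∈ U, then check whether U ∩ (A ∖ {x}) ≠ ∅ for every such U.
  x = ε: open {ε} ∋ x has {ε} ∩ (A ∖ {ε}) = ∅, so x is NOT a limit point.
  x = ζ: opens ∋ x are {ε, ζ, η}, {ε, ζ, η, θ}, {ε, ζ, η, θ, ι}; each meets A ∖ {ζ}, so x IS a limit point.
  x = η: opens ∋ x are {ε, ζ, η}, {ε, ζ, η, θ}, {ε, ζ, η, θ, ι}; each meets A ∖ {η}, so x IS a limit point.
  x = θ: open {θ} ∋ x has {θ} ∩ (A ∖ {θ}) = ∅, so x is NOT a limit point.
  x = ι: opens ∋ x are {ε, ζ, η, θ, ι}; each meets A ∖ {ι}, so x IS a limit point.
Collecting: A' = {ζ, η, ι}.


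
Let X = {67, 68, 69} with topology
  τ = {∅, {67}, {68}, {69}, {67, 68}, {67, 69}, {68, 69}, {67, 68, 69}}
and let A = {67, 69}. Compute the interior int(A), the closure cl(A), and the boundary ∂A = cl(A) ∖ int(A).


int(A) = {67, 69}, cl(A) = {67, 69}, ∂A = ∅.

Closed sets in (X, τ) are complements of opens:
  closed(X, τ) = {∅, {67}, {68}, {69}, {67, 68}, {67, 69}, {68, 69}, {67, 68, 69}}.
int(A) = ⋃ {U ∈ τ : U ⊆ A}. Opens contained in A: ∅, {67}, {69}, {67, 69}.
Taking the union of these: int(A) = {67, 69}.
cl(A) = ⋂ {C closed : A ⊆ C}. Closed sets containing A: {67, 69}, {67, 68, 69}.
Intersecting these: cl(A) = {67, 69}.
∂A = cl(A) ∖ int(A) = {67, 69} ∖ {67, 69} = ∅.


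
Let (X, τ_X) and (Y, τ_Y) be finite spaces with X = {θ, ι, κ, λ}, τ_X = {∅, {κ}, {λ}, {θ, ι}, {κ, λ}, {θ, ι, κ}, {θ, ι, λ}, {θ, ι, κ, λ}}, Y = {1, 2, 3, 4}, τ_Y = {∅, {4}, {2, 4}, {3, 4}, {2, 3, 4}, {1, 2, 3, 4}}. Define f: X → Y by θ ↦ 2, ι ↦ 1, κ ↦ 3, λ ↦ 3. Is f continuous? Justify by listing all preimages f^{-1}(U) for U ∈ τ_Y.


f is NOT continuous.

Compute f^{-1}(U) for each U ∈ τ_Y:
  U = ∅: f^{-1}(U) = ∅ ∈ τ_X ✓.
  U = {4}: f^{-1}(U) = ∅ ∈ τ_X ✓.
  U = {2, 4}: f^{-1}(U) = {θ} ∉ τ_X ✗.
  U = {3, 4}: f^{-1}(U) = {κ, λ} ∈ τ_X ✓.
  U = {2, 3, 4}: f^{-1}(U) = {θ, κ, λ} ∉ τ_X ✗.
  U = {1, 2, 3, 4}: f^{-1}(U) = {θ, ι, κ, λ} ∈ τ_X ✓.
Found U = {2, 4} with f^{-1}(U) = {θ} not in τ_X. Therefore f is NOT continuous.


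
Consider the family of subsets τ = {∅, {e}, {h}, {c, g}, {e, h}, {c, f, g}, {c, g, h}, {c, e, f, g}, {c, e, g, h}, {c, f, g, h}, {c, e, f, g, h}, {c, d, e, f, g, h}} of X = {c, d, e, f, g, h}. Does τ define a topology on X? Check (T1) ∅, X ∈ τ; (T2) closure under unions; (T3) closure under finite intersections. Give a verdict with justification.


τ is NOT a topology on X.

Axiom (T1): ∅ ∈ τ? Yes; X ∈ τ? Yes.
Axiom (T2/T3): check pairwise unions and intersections of members of τ.
Counterexample for (T2): {e} ∪ {c, g} = {c, e, g} ∉ τ. Therefore τ is NOT a topology.


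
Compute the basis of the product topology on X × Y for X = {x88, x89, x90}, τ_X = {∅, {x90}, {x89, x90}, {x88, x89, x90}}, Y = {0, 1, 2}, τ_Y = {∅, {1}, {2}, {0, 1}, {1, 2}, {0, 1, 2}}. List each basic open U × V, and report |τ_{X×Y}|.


Basis B = {∅ × ∅, {x90} × {1}, {x90} × {2}, {x89, x90} × {1}, {x89, x90} × {2}, {x90} × {0, 1}, {x90} × {1, 2}, {x88, x89, x90} × {1}, {x88, x89, x90} × {2}, {x90} × {0, 1, 2}, {x89, x90} × {0, 1}, {x89, x90} × {1, 2}, {x88, x89, x90} × {0, 1}, {x88, x89, x90} × {1, 2}, {x89, x90} × {0, 1, 2}, {x88, x89, x90} × {0, 1, 2}}; |τ_{X×Y}| = 40.

Enumerate products U × V with U ∈ τ_X, V ∈ τ_Y (deduplicated):
  ∅ × ∅ = {} (∅)
  {x90} × {1} = {(x90,1)}
  {x90} × {2} = {(x90,2)}
  {x89, x90} × {1} = {(x89,1), (x90,1)}
  {x89, x90} × {2} = {(x89,2), (x90,2)}
  {x90} × {0, 1} = {(x90,0), (x90,1)}
  {x90} × {1, 2} = {(x90,1), (x90,2)}
  {x88, x89, x90} × {1} = {(x88,1), (x89,1), (x90,1)}
  {x88, x89, x90} × {2} = {(x88,2), (x89,2), (x90,2)}
  {x90} × {0, 1, 2} = {(x90,0), (x90,1), (x90,2)}
  {x89, x90} × {0, 1} = {(x89,0), (x89,1), (x90,0), (x90,1)}
  {x89, x90} × {1, 2} = {(x89,1), (x89,2), (x90,1), (x90,2)}
  {x88, x89, x90} × {0, 1} = {(x88,0), (x88,1), (x89,0), (x89,1), (x90,0), (x90,1)}
  {x88, x89, x90} × {1, 2} = {(x88,1), (x88,2), (x89,1), (x89,2), (x90,1), (x90,2)}
  {x89, x90} × {0, 1, 2} = {(x89,0), (x89,1), (x89,2), (x90,0), (x90,1), (x90,2)}
  {x88, x89, x90} × {0, 1, 2} = {(x88,0), (x88,1), (x88,2), (x89,0), (x89,1), (x89,2), (x90,0), (x90,1), (x90,2)}
These 16 distinct sets form the basis B.
Close under arbitrary unions to get τ_{X×Y}; counting gives |τ_{X×Y}| = 40.


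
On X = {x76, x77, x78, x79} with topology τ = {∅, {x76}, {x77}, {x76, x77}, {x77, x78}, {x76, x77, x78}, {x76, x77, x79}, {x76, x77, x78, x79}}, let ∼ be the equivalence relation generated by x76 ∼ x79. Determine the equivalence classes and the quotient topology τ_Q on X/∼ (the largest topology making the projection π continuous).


X/∼ = {[x76=x79], [x77], [x78]}; |τ_Q| = 5.

Equivalence classes: [x76=x79], [x77], [x78].
Quotient map π: X → X/∼ sends x76 ↦ [x76=x79], x77 ↦ [x77], x78 ↦ [x78], x79 ↦ [x76=x79].
For each subset V ⊆ X/∼, compute π^{-1}(V) ⊆ X and check whether π^{-1}(V) ∈ τ. V is open in τ_Q iff π^{-1}(V) ∈ τ.
  V = {}: π^{-1}(V) = ∅ ∈ τ ✓.
  V = {[x76=x79]}: π^{-1}(V) = {x76, x79} ∉ τ ✗.
  V = {[x77]}: π^{-1}(V) = {x77} ∈ τ ✓.
  V = {[x76=x79], [x77]}: π^{-1}(V) = {x76, x77, x79} ∈ τ ✓.
  V = {[x78]}: π^{-1}(V) = {x78} ∉ τ ✗.
  V = {[x76=x79], [x78]}: π^{-1}(V) = {x76, x78, x79} ∉ τ ✗.
  V = {[x77], [x78]}: π^{-1}(V) = {x77, x78} ∈ τ ✓.
  V = {[x76=x79], [x77], [x78]}: π^{-1}(V) = {x76, x77, x78, x79} ∈ τ ✓.
Open sets in the quotient: τ_Q = {{}, {[x77]}, {[x76=x79], [x77]}, {[x77], [x78]}, {[x76=x79], [x77], [x78]}} (5 elements).


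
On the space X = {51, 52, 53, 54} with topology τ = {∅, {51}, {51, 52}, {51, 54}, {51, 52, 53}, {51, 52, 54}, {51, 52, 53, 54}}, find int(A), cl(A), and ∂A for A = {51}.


int(A) = {51}, cl(A) = {51, 52, 53, 54}, ∂A = {52, 53, 54}.

Closed sets in (X, τ) are complements of opens:
  closed(X, τ) = {∅, {53}, {54}, {52, 53}, {53, 54}, {52, 53, 54}, {51, 52, 53, 54}}.
int(A) = ⋃ {U ∈ τ : U ⊆ A}. Opens contained in A: ∅, {51}.
Taking the union of these: int(A) = {51}.
cl(A) = ⋂ {C closed : A ⊆ C}. Closed sets containing A: {51, 52, 53, 54}.
Intersecting these: cl(A) = {51, 52, 53, 54}.
∂A = cl(A) ∖ int(A) = {51, 52, 53, 54} ∖ {51} = {52, 53, 54}.


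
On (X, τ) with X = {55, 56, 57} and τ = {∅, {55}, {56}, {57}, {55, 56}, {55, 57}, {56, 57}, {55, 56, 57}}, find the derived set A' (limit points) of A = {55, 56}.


A' = ∅

For each x ∈ X, list the open sets U ∈ τ with x ∈ U, then check whether U ∩ (A ∖ {x}) ≠ ∅ for every such U.
  x = 55: open {55} ∋ x has {55} ∩ (A ∖ {55}) = ∅, so x is NOT a limit point.
  x = 56: open {56} ∋ x has {56} ∩ (A ∖ {56}) = ∅, so x is NOT a limit point.
  x = 57: open {57} ∋ x has {57} ∩ (A ∖ {57}) = ∅, so x is NOT a limit point.
Collecting: A' = ∅.


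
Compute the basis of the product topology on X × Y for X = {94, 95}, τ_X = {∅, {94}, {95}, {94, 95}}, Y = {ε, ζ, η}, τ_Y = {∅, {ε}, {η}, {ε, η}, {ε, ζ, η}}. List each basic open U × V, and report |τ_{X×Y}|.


Basis B = {∅ × ∅, {94} × {ε}, {94} × {η}, {95} × {ε}, {95} × {η}, {94} × {ε, η}, {94, 95} × {ε}, {94, 95} × {η}, {95} × {ε, η}, {94} × {ε, ζ, η}, {95} × {ε, ζ, η}, {94, 95} × {ε, η}, {94, 95} × {ε, ζ, η}}; |τ_{X×Y}| = 25.

Enumerate products U × V with U ∈ τ_X, V ∈ τ_Y (deduplicated):
  ∅ × ∅ = {} (∅)
  {94} × {ε} = {(94,ε)}
  {94} × {η} = {(94,η)}
  {95} × {ε} = {(95,ε)}
  {95} × {η} = {(95,η)}
  {94} × {ε, η} = {(94,ε), (94,η)}
  {94, 95} × {ε} = {(94,ε), (95,ε)}
  {94, 95} × {η} = {(94,η), (95,η)}
  {95} × {ε, η} = {(95,ε), (95,η)}
  {94} × {ε, ζ, η} = {(94,ε), (94,ζ), (94,η)}
  {95} × {ε, ζ, η} = {(95,ε), (95,ζ), (95,η)}
  {94, 95} × {ε, η} = {(94,ε), (94,η), (95,ε), (95,η)}
  {94, 95} × {ε, ζ, η} = {(94,ε), (94,ζ), (94,η), (95,ε), (95,ζ), (95,η)}
These 13 distinct sets form the basis B.
Close under arbitrary unions to get τ_{X×Y}; counting gives |τ_{X×Y}| = 25.


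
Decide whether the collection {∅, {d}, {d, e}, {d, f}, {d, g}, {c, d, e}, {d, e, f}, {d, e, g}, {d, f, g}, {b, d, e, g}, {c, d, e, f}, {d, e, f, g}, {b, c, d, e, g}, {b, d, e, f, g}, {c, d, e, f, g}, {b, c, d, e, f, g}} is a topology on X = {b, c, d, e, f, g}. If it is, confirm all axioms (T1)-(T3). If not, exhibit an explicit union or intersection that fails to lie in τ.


τ is NOT a topology on X.

Axiom (T1): ∅ ∈ τ? Yes; X ∈ τ? Yes.
Axiom (T2/T3): check pairwise unions and intersections of members of τ.
Counterexample for (T2): {d, g} ∪ {c, d, e} = {c, d, e, g} ∉ τ. Therefore τ is NOT a topology.


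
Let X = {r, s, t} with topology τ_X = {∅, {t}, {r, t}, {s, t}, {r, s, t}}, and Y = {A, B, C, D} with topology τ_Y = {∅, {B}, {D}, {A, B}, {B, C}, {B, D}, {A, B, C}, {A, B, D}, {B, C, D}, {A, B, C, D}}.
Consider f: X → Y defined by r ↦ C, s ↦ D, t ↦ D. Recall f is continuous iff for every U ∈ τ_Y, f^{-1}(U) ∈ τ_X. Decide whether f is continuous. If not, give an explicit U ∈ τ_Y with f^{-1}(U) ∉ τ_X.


f is NOT continuous.

Compute f^{-1}(U) for each U ∈ τ_Y:
  U = ∅: f^{-1}(U) = ∅ ∈ τ_X ✓.
  U = {B}: f^{-1}(U) = ∅ ∈ τ_X ✓.
  U = {D}: f^{-1}(U) = {s, t} ∈ τ_X ✓.
  U = {A, B}: f^{-1}(U) = ∅ ∈ τ_X ✓.
  U = {B, C}: f^{-1}(U) = {r} ∉ τ_X ✗.
  U = {B, D}: f^{-1}(U) = {s, t} ∈ τ_X ✓.
  U = {A, B, C}: f^{-1}(U) = {r} ∉ τ_X ✗.
  U = {A, B, D}: f^{-1}(U) = {s, t} ∈ τ_X ✓.
  U = {B, C, D}: f^{-1}(U) = {r, s, t} ∈ τ_X ✓.
  U = {A, B, C, D}: f^{-1}(U) = {r, s, t} ∈ τ_X ✓.
Found U = {B, C} with f^{-1}(U) = {r} not in τ_X. Therefore f is NOT continuous.


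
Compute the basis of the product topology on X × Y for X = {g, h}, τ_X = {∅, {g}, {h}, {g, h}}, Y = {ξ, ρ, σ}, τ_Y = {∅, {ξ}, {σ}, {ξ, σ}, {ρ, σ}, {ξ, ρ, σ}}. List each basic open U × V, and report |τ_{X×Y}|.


Basis B = {∅ × ∅, {g} × {ξ}, {g} × {σ}, {h} × {ξ}, {h} × {σ}, {g} × {ξ, σ}, {g, h} × {ξ}, {g} × {ρ, σ}, {g, h} × {σ}, {h} × {ξ, σ}, {h} × {ρ, σ}, {g} × {ξ, ρ, σ}, {h} × {ξ, ρ, σ}, {g, h} × {ξ, σ}, {g, h} × {ρ, σ}, {g, h} × {ξ, ρ, σ}}; |τ_{X×Y}| = 36.

Enumerate products U × V with U ∈ τ_X, V ∈ τ_Y (deduplicated):
  ∅ × ∅ = {} (∅)
  {g} × {ξ} = {(g,ξ)}
  {g} × {σ} = {(g,σ)}
  {h} × {ξ} = {(h,ξ)}
  {h} × {σ} = {(h,σ)}
  {g} × {ξ, σ} = {(g,ξ), (g,σ)}
  {g, h} × {ξ} = {(g,ξ), (h,ξ)}
  {g} × {ρ, σ} = {(g,ρ), (g,σ)}
  {g, h} × {σ} = {(g,σ), (h,σ)}
  {h} × {ξ, σ} = {(h,ξ), (h,σ)}
  {h} × {ρ, σ} = {(h,ρ), (h,σ)}
  {g} × {ξ, ρ, σ} = {(g,ξ), (g,ρ), (g,σ)}
  {h} × {ξ, ρ, σ} = {(h,ξ), (h,ρ), (h,σ)}
  {g, h} × {ξ, σ} = {(g,ξ), (g,σ), (h,ξ), (h,σ)}
  {g, h} × {ρ, σ} = {(g,ρ), (g,σ), (h,ρ), (h,σ)}
  {g, h} × {ξ, ρ, σ} = {(g,ξ), (g,ρ), (g,σ), (h,ξ), (h,ρ), (h,σ)}
These 16 distinct sets form the basis B.
Close under arbitrary unions to get τ_{X×Y}; counting gives |τ_{X×Y}| = 36.


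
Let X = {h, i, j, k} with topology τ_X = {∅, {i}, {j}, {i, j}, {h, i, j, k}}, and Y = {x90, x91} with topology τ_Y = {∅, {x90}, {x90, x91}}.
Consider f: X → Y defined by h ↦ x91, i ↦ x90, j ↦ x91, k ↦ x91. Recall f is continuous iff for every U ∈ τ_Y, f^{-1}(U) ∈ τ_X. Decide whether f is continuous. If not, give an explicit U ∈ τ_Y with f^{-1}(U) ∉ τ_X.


f IS continuous.

Compute f^{-1}(U) for each U ∈ τ_Y:
  U = ∅: f^{-1}(U) = ∅ ∈ τ_X ✓.
  U = {x90}: f^{-1}(U) = {i} ∈ τ_X ✓.
  U = {x90, x91}: f^{-1}(U) = {h, i, j, k} ∈ τ_X ✓.
Every preimage lies in τ_X, so f IS continuous.


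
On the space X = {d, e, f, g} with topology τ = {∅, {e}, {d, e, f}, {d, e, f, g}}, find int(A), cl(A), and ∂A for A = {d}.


int(A) = ∅, cl(A) = {d, f, g}, ∂A = {d, f, g}.

Closed sets in (X, τ) are complements of opens:
  closed(X, τ) = {∅, {g}, {d, f, g}, {d, e, f, g}}.
int(A) = ⋃ {U ∈ τ : U ⊆ A}. Opens contained in A: ∅.
Taking the union of these: int(A) = ∅.
cl(A) = ⋂ {C closed : A ⊆ C}. Closed sets containing A: {d, f, g}, {d, e, f, g}.
Intersecting these: cl(A) = {d, f, g}.
∂A = cl(A) ∖ int(A) = {d, f, g} ∖ ∅ = {d, f, g}.


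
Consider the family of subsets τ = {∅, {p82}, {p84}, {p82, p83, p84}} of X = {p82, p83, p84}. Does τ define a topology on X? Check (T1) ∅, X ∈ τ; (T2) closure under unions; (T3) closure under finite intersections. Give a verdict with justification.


τ is NOT a topology on X.

Axiom (T1): ∅ ∈ τ? Yes; X ∈ τ? Yes.
Axiom (T2/T3): check pairwise unions and intersections of members of τ.
Counterexample for (T2): {p82} ∪ {p84} = {p82, p84} ∉ τ. Therefore τ is NOT a topology.


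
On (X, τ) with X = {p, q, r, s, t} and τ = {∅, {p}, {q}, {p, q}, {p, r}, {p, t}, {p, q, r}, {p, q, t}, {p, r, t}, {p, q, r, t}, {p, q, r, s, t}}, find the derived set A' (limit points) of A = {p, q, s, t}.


A' = {r, s, t}

For each x ∈ X, list the open sets U ∈ τ with x ∈ U, then check whether U ∩ (A ∖ {x}) ≠ ∅ for every such U.
  x = p: open {p} ∋ x has {p} ∩ (A ∖ {p}) = ∅, so x is NOT a limit point.
  x = q: open {q} ∋ x has {q} ∩ (A ∖ {q}) = ∅, so x is NOT a limit point.
  x = r: opens ∋ x are {p, r}, {p, q, r}, {p, r, t}, {p, q, r, t}, {p, q, r, s, t}; each meets A ∖ {r}, so x IS a limit point.
  x = s: opens ∋ x are {p, q, r, s, t}; each meets A ∖ {s}, so x IS a limit point.
  x = t: opens ∋ x are {p, t}, {p, q, t}, {p, r, t}, {p, q, r, t}, {p, q, r, s, t}; each meets A ∖ {t}, so x IS a limit point.
Collecting: A' = {r, s, t}.


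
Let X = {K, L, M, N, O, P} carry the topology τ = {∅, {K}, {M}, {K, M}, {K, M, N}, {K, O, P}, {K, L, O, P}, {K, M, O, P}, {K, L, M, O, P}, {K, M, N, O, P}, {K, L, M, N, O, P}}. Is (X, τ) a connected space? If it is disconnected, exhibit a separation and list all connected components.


(X, τ) is connected.

Find clopen sets (U ∈ τ with X ∖ U ∈ τ):
  U = ∅, X ∖ U = {K, L, M, N, O, P} — both open, so U is clopen.
  U = {K, L, M, N, O, P}, X ∖ U = ∅ — both open, so U is clopen.
Only trivial clopens (∅ and X) exist, so (X, τ) is connected.
Compute connected components by grouping points that agree on all clopens:
  component: {K, L, M, N, O, P}


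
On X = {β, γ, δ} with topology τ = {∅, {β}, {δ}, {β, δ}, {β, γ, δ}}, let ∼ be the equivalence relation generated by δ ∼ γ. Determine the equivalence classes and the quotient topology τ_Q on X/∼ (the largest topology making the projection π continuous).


X/∼ = {[β], [γ=δ]}; |τ_Q| = 3.

Equivalence classes: [β], [γ=δ].
Quotient map π: X → X/∼ sends β ↦ [β], γ ↦ [γ=δ], δ ↦ [γ=δ].
For each subset V ⊆ X/∼, compute π^{-1}(V) ⊆ X and check whether π^{-1}(V) ∈ τ. V is open in τ_Q iff π^{-1}(V) ∈ τ.
  V = {}: π^{-1}(V) = ∅ ∈ τ ✓.
  V = {[β]}: π^{-1}(V) = {β} ∈ τ ✓.
  V = {[γ=δ]}: π^{-1}(V) = {γ, δ} ∉ τ ✗.
  V = {[β], [γ=δ]}: π^{-1}(V) = {β, γ, δ} ∈ τ ✓.
Open sets in the quotient: τ_Q = {{}, {[β]}, {[β], [γ=δ]}} (3 elements).


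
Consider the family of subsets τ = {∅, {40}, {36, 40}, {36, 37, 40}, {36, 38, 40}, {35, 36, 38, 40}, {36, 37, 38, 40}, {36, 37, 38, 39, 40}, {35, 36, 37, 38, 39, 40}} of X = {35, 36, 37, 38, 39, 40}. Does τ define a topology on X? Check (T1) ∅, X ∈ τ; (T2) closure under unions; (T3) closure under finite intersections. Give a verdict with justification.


τ is NOT a topology on X.

Axiom (T1): ∅ ∈ τ? Yes; X ∈ τ? Yes.
Axiom (T2/T3): check pairwise unions and intersections of members of τ.
Counterexample for (T2): {36, 37, 40} ∪ {35, 36, 38, 40} = {35, 36, 37, 38, 40} ∉ τ. Therefore τ is NOT a topology.


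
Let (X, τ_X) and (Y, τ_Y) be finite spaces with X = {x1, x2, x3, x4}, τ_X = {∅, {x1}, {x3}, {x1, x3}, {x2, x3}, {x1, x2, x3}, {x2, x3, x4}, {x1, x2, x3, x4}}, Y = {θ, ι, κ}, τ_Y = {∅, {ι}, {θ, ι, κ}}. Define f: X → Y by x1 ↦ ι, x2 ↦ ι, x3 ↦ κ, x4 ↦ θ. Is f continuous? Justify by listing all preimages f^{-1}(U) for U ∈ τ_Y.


f is NOT continuous.

Compute f^{-1}(U) for each U ∈ τ_Y:
  U = ∅: f^{-1}(U) = ∅ ∈ τ_X ✓.
  U = {ι}: f^{-1}(U) = {x1, x2} ∉ τ_X ✗.
  U = {θ, ι, κ}: f^{-1}(U) = {x1, x2, x3, x4} ∈ τ_X ✓.
Found U = {ι} with f^{-1}(U) = {x1, x2} not in τ_X. Therefore f is NOT continuous.


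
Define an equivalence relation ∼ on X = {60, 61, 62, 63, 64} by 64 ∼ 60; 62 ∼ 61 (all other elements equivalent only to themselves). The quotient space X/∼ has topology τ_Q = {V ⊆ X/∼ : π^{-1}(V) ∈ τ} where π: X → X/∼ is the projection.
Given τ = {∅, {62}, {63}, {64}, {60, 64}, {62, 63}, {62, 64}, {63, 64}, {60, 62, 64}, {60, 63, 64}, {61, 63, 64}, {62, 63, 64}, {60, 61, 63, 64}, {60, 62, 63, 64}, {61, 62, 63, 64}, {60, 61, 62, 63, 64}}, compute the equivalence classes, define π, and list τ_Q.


X/∼ = {[60=64], [61=62], [63]}; |τ_Q| = 5.

Equivalence classes: [60=64], [61=62], [63].
Quotient map π: X → X/∼ sends 60 ↦ [60=64], 61 ↦ [61=62], 62 ↦ [61=62], 63 ↦ [63], 64 ↦ [60=64].
For each subset V ⊆ X/∼, compute π^{-1}(V) ⊆ X and check whether π^{-1}(V) ∈ τ. V is open in τ_Q iff π^{-1}(V) ∈ τ.
  V = {}: π^{-1}(V) = ∅ ∈ τ ✓.
  V = {[60=64]}: π^{-1}(V) = {60, 64} ∈ τ ✓.
  V = {[61=62]}: π^{-1}(V) = {61, 62} ∉ τ ✗.
  V = {[60=64], [61=62]}: π^{-1}(V) = {60, 61, 62, 64} ∉ τ ✗.
  V = {[63]}: π^{-1}(V) = {63} ∈ τ ✓.
  V = {[60=64], [63]}: π^{-1}(V) = {60, 63, 64} ∈ τ ✓.
  V = {[61=62], [63]}: π^{-1}(V) = {61, 62, 63} ∉ τ ✗.
  V = {[60=64], [61=62], [63]}: π^{-1}(V) = {60, 61, 62, 63, 64} ∈ τ ✓.
Open sets in the quotient: τ_Q = {{}, {[60=64]}, {[63]}, {[60=64], [63]}, {[60=64], [61=62], [63]}} (5 elements).


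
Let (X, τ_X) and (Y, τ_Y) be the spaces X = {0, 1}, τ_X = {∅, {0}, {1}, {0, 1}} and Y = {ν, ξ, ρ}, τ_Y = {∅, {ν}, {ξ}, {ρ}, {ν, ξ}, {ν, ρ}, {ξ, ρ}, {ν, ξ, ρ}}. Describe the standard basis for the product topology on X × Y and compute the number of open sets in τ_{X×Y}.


Basis B = {∅ × ∅, {0} × {ν}, {0} × {ξ}, {0} × {ρ}, {1} × {ν}, {1} × {ξ}, {1} × {ρ}, {0} × {ν, ξ}, {0} × {ν, ρ}, {0, 1} × {ν}, {0} × {ξ, ρ}, {0, 1} × {ξ}, {0, 1} × {ρ}, {1} × {ν, ξ}, {1} × {ν, ρ}, {1} × {ξ, ρ}, {0} × {ν, ξ, ρ}, {1} × {ν, ξ, ρ}, {0, 1} × {ν, ξ}, {0, 1} × {ν, ρ}, {0, 1} × {ξ, ρ}, {0, 1} × {ν, ξ, ρ}}; |τ_{X×Y}| = 64.

Enumerate products U × V with U ∈ τ_X, V ∈ τ_Y (deduplicated):
  ∅ × ∅ = {} (∅)
  {0} × {ν} = {(0,ν)}
  {0} × {ξ} = {(0,ξ)}
  {0} × {ρ} = {(0,ρ)}
  {1} × {ν} = {(1,ν)}
  {1} × {ξ} = {(1,ξ)}
  {1} × {ρ} = {(1,ρ)}
  {0} × {ν, ξ} = {(0,ν), (0,ξ)}
  {0} × {ν, ρ} = {(0,ν), (0,ρ)}
  {0, 1} × {ν} = {(0,ν), (1,ν)}
  {0} × {ξ, ρ} = {(0,ξ), (0,ρ)}
  {0, 1} × {ξ} = {(0,ξ), (1,ξ)}
  {0, 1} × {ρ} = {(0,ρ), (1,ρ)}
  {1} × {ν, ξ} = {(1,ν), (1,ξ)}
  {1} × {ν, ρ} = {(1,ν), (1,ρ)}
  {1} × {ξ, ρ} = {(1,ξ), (1,ρ)}
  {0} × {ν, ξ, ρ} = {(0,ν), (0,ξ), (0,ρ)}
  {1} × {ν, ξ, ρ} = {(1,ν), (1,ξ), (1,ρ)}
  {0, 1} × {ν, ξ} = {(0,ν), (0,ξ), (1,ν), (1,ξ)}
  {0, 1} × {ν, ρ} = {(0,ν), (0,ρ), (1,ν), (1,ρ)}
  {0, 1} × {ξ, ρ} = {(0,ξ), (0,ρ), (1,ξ), (1,ρ)}
  {0, 1} × {ν, ξ, ρ} = {(0,ν), (0,ξ), (0,ρ), (1,ν), (1,ξ), (1,ρ)}
These 22 distinct sets form the basis B.
Close under arbitrary unions to get τ_{X×Y}; counting gives |τ_{X×Y}| = 64.


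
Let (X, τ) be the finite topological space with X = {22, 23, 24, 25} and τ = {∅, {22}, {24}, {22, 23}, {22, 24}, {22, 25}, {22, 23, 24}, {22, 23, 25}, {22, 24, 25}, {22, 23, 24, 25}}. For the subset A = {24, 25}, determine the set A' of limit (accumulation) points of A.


A' = ∅

For each x ∈ X, list the open sets U ∈ τ with x ∈ U, then check whether U ∩ (A ∖ {x}) ≠ ∅ for every such U.
  x = 22: open {22} ∋ x has {22} ∩ (A ∖ {22}) = ∅, so x is NOT a limit point.
  x = 23: open {22, 23} ∋ x has {22, 23} ∩ (A ∖ {23}) = ∅, so x is NOT a limit point.
  x = 24: open {24} ∋ x has {24} ∩ (A ∖ {24}) = ∅, so x is NOT a limit point.
  x = 25: open {22, 25} ∋ x has {22, 25} ∩ (A ∖ {25}) = ∅, so x is NOT a limit point.
Collecting: A' = ∅.


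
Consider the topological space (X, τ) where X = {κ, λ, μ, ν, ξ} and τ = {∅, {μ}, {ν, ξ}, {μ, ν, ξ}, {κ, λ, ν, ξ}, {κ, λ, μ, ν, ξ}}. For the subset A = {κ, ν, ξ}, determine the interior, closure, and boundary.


int(A) = {ν, ξ}, cl(A) = {κ, λ, ν, ξ}, ∂A = {κ, λ}.

Closed sets in (X, τ) are complements of opens:
  closed(X, τ) = {∅, {μ}, {κ, λ}, {κ, λ, μ}, {κ, λ, ν, ξ}, {κ, λ, μ, ν, ξ}}.
int(A) = ⋃ {U ∈ τ : U ⊆ A}. Opens contained in A: ∅, {ν, ξ}.
Taking the union of these: int(A) = {ν, ξ}.
cl(A) = ⋂ {C closed : A ⊆ C}. Closed sets containing A: {κ, λ, ν, ξ}, {κ, λ, μ, ν, ξ}.
Intersecting these: cl(A) = {κ, λ, ν, ξ}.
∂A = cl(A) ∖ int(A) = {κ, λ, ν, ξ} ∖ {ν, ξ} = {κ, λ}.


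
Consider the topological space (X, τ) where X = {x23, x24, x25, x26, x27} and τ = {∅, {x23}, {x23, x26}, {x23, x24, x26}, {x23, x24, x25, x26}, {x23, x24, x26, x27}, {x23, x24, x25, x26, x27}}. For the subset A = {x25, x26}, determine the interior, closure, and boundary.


int(A) = ∅, cl(A) = {x24, x25, x26, x27}, ∂A = {x24, x25, x26, x27}.

Closed sets in (X, τ) are complements of opens:
  closed(X, τ) = {∅, {x25}, {x27}, {x25, x27}, {x24, x25, x27}, {x24, x25, x26, x27}, {x23, x24, x25, x26, x27}}.
int(A) = ⋃ {U ∈ τ : U ⊆ A}. Opens contained in A: ∅.
Taking the union of these: int(A) = ∅.
cl(A) = ⋂ {C closed : A ⊆ C}. Closed sets containing A: {x24, x25, x26, x27}, {x23, x24, x25, x26, x27}.
Intersecting these: cl(A) = {x24, x25, x26, x27}.
∂A = cl(A) ∖ int(A) = {x24, x25, x26, x27} ∖ ∅ = {x24, x25, x26, x27}.


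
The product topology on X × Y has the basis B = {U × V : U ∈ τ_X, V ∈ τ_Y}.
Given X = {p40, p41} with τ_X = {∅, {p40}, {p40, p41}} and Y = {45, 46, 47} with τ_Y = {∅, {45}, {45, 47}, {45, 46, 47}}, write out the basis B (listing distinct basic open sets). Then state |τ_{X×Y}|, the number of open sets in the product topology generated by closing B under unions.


Basis B = {∅ × ∅, {p40} × {45}, {p40} × {45, 47}, {p40, p41} × {45}, {p40} × {45, 46, 47}, {p40, p41} × {45, 47}, {p40, p41} × {45, 46, 47}}; |τ_{X×Y}| = 10.

Enumerate products U × V with U ∈ τ_X, V ∈ τ_Y (deduplicated):
  ∅ × ∅ = {} (∅)
  {p40} × {45} = {(p40,45)}
  {p40} × {45, 47} = {(p40,45), (p40,47)}
  {p40, p41} × {45} = {(p40,45), (p41,45)}
  {p40} × {45, 46, 47} = {(p40,45), (p40,46), (p40,47)}
  {p40, p41} × {45, 47} = {(p40,45), (p40,47), (p41,45), (p41,47)}
  {p40, p41} × {45, 46, 47} = {(p40,45), (p40,46), (p40,47), (p41,45), (p41,46), (p41,47)}
These 7 distinct sets form the basis B.
Close under arbitrary unions to get τ_{X×Y}; counting gives |τ_{X×Y}| = 10.


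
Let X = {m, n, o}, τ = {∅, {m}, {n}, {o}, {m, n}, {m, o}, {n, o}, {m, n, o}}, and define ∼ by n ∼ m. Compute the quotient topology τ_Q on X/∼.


X/∼ = {[m=n], [o]}; |τ_Q| = 4.

Equivalence classes: [m=n], [o].
Quotient map π: X → X/∼ sends m ↦ [m=n], n ↦ [m=n], o ↦ [o].
For each subset V ⊆ X/∼, compute π^{-1}(V) ⊆ X and check whether π^{-1}(V) ∈ τ. V is open in τ_Q iff π^{-1}(V) ∈ τ.
  V = {}: π^{-1}(V) = ∅ ∈ τ ✓.
  V = {[m=n]}: π^{-1}(V) = {m, n} ∈ τ ✓.
  V = {[o]}: π^{-1}(V) = {o} ∈ τ ✓.
  V = {[m=n], [o]}: π^{-1}(V) = {m, n, o} ∈ τ ✓.
Open sets in the quotient: τ_Q = {{}, {[m=n]}, {[o]}, {[m=n], [o]}} (4 elements).


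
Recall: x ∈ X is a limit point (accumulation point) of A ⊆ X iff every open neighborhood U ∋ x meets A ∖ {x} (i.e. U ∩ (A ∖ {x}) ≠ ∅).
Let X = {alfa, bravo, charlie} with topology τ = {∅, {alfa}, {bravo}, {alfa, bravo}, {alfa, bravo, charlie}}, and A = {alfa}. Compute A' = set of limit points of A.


A' = {charlie}

For each x ∈ X, list the open sets U ∈ τ with x ∈ U, then check whether U ∩ (A ∖ {x}) ≠ ∅ for every such U.
  x = alfa: open {alfa} ∋ x has {alfa} ∩ (A ∖ {alfa}) = ∅, so x is NOT a limit point.
  x = bravo: open {bravo} ∋ x has {bravo} ∩ (A ∖ {bravo}) = ∅, so x is NOT a limit point.
  x = charlie: opens ∋ x are {alfa, bravo, charlie}; each meets A ∖ {charlie}, so x IS a limit point.
Collecting: A' = {charlie}.


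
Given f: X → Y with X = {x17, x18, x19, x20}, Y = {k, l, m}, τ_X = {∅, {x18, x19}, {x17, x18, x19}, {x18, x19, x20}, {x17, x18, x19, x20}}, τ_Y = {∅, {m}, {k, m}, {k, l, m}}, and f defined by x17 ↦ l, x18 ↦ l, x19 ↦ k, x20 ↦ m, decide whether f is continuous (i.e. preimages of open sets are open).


f is NOT continuous.

Compute f^{-1}(U) for each U ∈ τ_Y:
  U = ∅: f^{-1}(U) = ∅ ∈ τ_X ✓.
  U = {m}: f^{-1}(U) = {x20} ∉ τ_X ✗.
  U = {k, m}: f^{-1}(U) = {x19, x20} ∉ τ_X ✗.
  U = {k, l, m}: f^{-1}(U) = {x17, x18, x19, x20} ∈ τ_X ✓.
Found U = {m} with f^{-1}(U) = {x20} not in τ_X. Therefore f is NOT continuous.
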